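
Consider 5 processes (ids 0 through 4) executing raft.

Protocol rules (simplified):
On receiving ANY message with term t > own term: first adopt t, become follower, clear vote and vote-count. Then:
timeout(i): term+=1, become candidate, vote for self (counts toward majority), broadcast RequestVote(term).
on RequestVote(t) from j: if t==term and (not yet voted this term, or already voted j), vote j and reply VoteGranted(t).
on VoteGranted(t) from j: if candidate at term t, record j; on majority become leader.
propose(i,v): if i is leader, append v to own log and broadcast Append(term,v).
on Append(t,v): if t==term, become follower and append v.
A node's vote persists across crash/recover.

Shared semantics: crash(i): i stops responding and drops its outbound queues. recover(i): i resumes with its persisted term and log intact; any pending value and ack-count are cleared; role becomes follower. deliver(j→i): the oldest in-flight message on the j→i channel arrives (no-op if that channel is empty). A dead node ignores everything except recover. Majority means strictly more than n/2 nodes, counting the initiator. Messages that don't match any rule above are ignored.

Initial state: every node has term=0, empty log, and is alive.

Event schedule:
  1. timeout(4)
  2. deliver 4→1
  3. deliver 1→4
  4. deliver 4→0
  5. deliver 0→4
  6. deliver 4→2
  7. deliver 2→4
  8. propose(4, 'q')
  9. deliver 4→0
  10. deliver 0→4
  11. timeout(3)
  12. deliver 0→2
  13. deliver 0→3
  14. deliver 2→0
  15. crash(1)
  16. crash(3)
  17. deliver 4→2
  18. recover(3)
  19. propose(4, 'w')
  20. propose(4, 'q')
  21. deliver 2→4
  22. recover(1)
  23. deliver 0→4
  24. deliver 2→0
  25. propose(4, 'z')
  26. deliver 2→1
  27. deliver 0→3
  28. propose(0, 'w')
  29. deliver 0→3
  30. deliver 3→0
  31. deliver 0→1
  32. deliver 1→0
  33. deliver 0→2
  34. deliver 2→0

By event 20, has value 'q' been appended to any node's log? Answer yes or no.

[1] timeout(4) → N4(cand t1 [-])
[2] deliver 4→1 → N1(foll t1 [-])
[3] deliver 1→4 → ∅
[4] deliver 4→0 → N0(foll t1 [-])
[5] deliver 0→4 → N4(lead t1 [-])
[6] deliver 4→2 → N2(foll t1 [-])
[7] deliver 2→4 → ∅
[8] propose(4,'q') → N4(lead t1 [q])
[9] deliver 4→0 → N0(foll t1 [q])
[10] deliver 0→4 → ∅
[11] timeout(3) → N3(cand t1 [-])
[12] deliver 0→2 → ∅
[13] deliver 0→3 → ∅
[14] deliver 2→0 → ∅
[15] crash(1) → N1(✗foll t1 [-])
[16] crash(3) → N3(✗cand t1 [-])
[17] deliver 4→2 → N2(foll t1 [q])
[18] recover(3) → N3(foll t1 [-])
[19] propose(4,'w') → N4(lead t1 [q,w])
[20] propose(4,'q') → N4(lead t1 [q,w,q])

yes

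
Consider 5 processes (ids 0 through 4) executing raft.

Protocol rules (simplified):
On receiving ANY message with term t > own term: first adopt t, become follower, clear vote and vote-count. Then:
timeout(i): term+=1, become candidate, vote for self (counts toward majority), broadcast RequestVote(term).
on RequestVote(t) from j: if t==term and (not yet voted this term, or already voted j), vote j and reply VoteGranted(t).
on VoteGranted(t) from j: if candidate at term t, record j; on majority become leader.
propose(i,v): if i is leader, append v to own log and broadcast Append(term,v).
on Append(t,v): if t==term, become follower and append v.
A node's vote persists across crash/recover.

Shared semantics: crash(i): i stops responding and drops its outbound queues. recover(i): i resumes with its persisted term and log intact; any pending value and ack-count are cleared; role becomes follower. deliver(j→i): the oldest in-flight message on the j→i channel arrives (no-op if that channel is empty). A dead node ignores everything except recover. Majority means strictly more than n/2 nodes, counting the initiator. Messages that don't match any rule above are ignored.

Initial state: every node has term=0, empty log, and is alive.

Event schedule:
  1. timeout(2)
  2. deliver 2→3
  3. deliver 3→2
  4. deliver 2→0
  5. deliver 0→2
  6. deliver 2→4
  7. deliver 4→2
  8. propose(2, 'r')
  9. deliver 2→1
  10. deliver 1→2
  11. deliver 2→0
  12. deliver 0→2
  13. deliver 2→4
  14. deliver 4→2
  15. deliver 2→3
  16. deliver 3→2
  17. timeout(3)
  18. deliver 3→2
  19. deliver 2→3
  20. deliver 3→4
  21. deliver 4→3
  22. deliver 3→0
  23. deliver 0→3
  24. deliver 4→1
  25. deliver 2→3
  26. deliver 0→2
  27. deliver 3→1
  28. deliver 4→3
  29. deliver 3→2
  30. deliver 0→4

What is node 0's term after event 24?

2

1. timeout(2):  <2:cand t1 ->
2. deliver 2→3:  <3:foll t1 ->
3. deliver 3→2:  nop
4. deliver 2→0:  <0:foll t1 ->
5. deliver 0→2:  <2:lead t1 ->
6. deliver 2→4:  <4:foll t1 ->
7. deliver 4→2:  nop
8. propose(2,'r'):  <2:lead t1 r>
9. deliver 2→1:  <1:foll t1 ->
10. deliver 1→2:  nop
11. deliver 2→0:  <0:foll t1 r>
12. deliver 0→2:  nop
13. deliver 2→4:  <4:foll t1 r>
14. deliver 4→2:  nop
15. deliver 2→3:  <3:foll t1 r>
16. deliver 3→2:  nop
17. timeout(3):  <3:cand t2 r>
18. deliver 3→2:  <2:foll t2 r>
19. deliver 2→3:  nop
20. deliver 3→4:  <4:foll t2 r>
21. deliver 4→3:  <3:lead t2 r>
22. deliver 3→0:  <0:foll t2 r>
23. deliver 0→3:  nop
24. deliver 4→1:  nop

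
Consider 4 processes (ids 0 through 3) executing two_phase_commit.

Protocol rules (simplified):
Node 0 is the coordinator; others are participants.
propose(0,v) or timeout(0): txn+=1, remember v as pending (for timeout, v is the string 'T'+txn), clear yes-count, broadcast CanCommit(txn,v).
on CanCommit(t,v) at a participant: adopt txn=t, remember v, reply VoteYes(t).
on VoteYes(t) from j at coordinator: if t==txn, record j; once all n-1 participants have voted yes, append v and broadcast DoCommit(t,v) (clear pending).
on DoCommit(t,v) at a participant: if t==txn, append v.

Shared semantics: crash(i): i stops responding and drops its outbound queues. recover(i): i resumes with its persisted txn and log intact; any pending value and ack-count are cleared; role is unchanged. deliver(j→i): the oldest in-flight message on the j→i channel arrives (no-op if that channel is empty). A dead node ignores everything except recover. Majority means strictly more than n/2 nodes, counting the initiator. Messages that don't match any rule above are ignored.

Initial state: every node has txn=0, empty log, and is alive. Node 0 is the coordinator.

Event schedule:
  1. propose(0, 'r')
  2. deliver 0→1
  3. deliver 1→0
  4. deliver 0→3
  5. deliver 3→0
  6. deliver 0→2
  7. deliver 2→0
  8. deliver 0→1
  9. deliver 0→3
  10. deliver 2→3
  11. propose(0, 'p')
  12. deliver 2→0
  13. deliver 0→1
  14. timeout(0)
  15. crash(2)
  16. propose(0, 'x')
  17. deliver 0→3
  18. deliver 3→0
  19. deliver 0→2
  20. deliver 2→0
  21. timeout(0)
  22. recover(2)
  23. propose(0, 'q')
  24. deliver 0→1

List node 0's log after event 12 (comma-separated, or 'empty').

step 1 propose(0,'r'): 0={coor,t=1,log=-}
step 2 deliver 0→1: 1={part,t=1,log=-}
step 3 deliver 1→0: —
step 4 deliver 0→3: 3={part,t=1,log=-}
step 5 deliver 3→0: —
step 6 deliver 0→2: 2={part,t=1,log=-}
step 7 deliver 2→0: 0={coor,t=1,log=r}
step 8 deliver 0→1: 1={part,t=1,log=r}
step 9 deliver 0→3: 3={part,t=1,log=r}
step 10 deliver 2→3: —
step 11 propose(0,'p'): 0={coor,t=2,log=r}
step 12 deliver 2→0: —

r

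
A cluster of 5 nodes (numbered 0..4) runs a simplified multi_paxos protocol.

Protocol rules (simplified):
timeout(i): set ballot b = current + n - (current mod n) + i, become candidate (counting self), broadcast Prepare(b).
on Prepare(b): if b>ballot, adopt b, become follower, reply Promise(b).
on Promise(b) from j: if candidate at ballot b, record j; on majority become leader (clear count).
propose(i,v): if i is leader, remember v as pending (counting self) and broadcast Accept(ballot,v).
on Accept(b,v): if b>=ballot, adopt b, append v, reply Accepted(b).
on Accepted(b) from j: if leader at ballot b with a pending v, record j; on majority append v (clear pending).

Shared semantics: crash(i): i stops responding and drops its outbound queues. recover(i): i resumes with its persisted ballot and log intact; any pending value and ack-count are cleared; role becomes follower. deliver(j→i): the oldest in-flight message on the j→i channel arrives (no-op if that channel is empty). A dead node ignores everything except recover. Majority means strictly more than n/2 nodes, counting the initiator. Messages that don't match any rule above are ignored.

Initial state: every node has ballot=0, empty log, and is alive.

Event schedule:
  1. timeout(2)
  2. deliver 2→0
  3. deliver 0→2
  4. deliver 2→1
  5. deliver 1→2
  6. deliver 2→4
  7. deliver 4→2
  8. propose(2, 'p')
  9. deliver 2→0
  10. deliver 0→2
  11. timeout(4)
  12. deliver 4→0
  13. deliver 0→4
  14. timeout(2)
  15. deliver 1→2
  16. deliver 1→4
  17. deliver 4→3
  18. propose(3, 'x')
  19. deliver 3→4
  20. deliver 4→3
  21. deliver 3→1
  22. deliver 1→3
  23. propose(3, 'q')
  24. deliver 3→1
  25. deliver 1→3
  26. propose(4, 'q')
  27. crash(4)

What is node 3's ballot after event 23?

14

1. timeout(2):  <2:cand b7 ->
2. deliver 2→0:  <0:foll b7 ->
3. deliver 0→2:  nop
4. deliver 2→1:  <1:foll b7 ->
5. deliver 1→2:  <2:lead b7 ->
6. deliver 2→4:  <4:foll b7 ->
7. deliver 4→2:  nop
8. propose(2,'p'):  nop
9. deliver 2→0:  <0:foll b7 p>
10. deliver 0→2:  nop
11. timeout(4):  <4:cand b14 ->
12. deliver 4→0:  <0:foll b14 p>
13. deliver 0→4:  nop
14. timeout(2):  <2:cand b12 ->
15. deliver 1→2:  nop
16. deliver 1→4:  nop
17. deliver 4→3:  <3:foll b14 ->
18. propose(3,'x'):  nop
19. deliver 3→4:  <4:lead b14 ->
20. deliver 4→3:  nop
21. deliver 3→1:  nop
22. deliver 1→3:  nop
23. propose(3,'q'):  nop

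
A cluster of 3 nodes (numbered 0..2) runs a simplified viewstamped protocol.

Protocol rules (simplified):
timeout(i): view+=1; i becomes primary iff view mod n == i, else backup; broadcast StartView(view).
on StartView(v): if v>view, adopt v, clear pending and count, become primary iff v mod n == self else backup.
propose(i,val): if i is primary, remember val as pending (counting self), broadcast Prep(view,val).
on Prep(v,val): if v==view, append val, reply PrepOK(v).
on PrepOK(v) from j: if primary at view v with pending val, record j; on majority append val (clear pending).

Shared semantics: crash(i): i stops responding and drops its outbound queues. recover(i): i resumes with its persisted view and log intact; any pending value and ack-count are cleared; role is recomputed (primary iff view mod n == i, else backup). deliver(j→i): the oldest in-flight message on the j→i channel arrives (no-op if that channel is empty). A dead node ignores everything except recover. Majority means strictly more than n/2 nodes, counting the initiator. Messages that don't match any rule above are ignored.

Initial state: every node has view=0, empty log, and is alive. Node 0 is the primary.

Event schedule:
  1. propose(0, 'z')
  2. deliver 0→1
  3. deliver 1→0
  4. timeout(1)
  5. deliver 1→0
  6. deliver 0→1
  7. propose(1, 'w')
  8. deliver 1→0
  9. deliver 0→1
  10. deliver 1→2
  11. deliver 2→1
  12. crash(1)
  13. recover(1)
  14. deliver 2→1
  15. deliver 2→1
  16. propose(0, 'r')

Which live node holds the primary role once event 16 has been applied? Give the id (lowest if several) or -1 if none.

1

[1] propose(0,'z') → ∅
[2] deliver 0→1 → N1(back v0 [z])
[3] deliver 1→0 → N0(prim v0 [z])
[4] timeout(1) → N1(prim v1 [z])
[5] deliver 1→0 → N0(back v1 [z])
[6] deliver 0→1 → ∅
[7] propose(1,'w') → ∅
[8] deliver 1→0 → N0(back v1 [z,w])
[9] deliver 0→1 → N1(prim v1 [z,w])
[10] deliver 1→2 → N2(back v1 [-])
[11] deliver 2→1 → ∅
[12] crash(1) → N1(✗prim v1 [z,w])
[13] recover(1) → N1(prim v1 [z,w])
[14] deliver 2→1 → ∅
[15] deliver 2→1 → ∅
[16] propose(0,'r') → ∅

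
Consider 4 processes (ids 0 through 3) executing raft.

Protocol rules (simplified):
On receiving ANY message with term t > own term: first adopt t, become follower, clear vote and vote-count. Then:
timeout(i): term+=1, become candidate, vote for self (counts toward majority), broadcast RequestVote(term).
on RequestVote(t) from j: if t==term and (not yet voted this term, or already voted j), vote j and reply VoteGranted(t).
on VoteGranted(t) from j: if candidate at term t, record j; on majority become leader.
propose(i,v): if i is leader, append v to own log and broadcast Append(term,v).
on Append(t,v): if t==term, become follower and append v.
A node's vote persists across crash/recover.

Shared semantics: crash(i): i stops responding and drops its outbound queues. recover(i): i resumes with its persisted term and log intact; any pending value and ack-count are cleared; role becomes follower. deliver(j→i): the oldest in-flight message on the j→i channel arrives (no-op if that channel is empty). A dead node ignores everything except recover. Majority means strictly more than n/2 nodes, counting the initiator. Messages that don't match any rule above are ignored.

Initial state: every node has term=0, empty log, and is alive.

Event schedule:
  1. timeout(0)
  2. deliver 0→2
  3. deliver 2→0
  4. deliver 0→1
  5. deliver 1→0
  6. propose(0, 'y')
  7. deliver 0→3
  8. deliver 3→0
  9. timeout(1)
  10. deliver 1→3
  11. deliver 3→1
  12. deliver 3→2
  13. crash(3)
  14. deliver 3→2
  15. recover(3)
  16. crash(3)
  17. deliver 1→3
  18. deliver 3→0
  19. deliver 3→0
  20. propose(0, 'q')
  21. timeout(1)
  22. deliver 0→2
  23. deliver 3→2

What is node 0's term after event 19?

1

e1 timeout(0): 0[cand,t=1,-]
e2 deliver 0→2: 2[foll,t=1,-]
e3 deliver 2→0: ·
e4 deliver 0→1: 1[foll,t=1,-]
e5 deliver 1→0: 0[lead,t=1,-]
e6 propose(0,'y'): 0[lead,t=1,y]
e7 deliver 0→3: 3[foll,t=1,-]
e8 deliver 3→0: ·
e9 timeout(1): 1[cand,t=2,-]
e10 deliver 1→3: 3[foll,t=2,-]
e11 deliver 3→1: ·
e12 deliver 3→2: ·
e13 crash(3): 3[✗foll,t=2,-]
e14 deliver 3→2: ·
e15 recover(3): 3[foll,t=2,-]
e16 crash(3): 3[✗foll,t=2,-]
e17 deliver 1→3: ·
e18 deliver 3→0: ·
e19 deliver 3→0: ·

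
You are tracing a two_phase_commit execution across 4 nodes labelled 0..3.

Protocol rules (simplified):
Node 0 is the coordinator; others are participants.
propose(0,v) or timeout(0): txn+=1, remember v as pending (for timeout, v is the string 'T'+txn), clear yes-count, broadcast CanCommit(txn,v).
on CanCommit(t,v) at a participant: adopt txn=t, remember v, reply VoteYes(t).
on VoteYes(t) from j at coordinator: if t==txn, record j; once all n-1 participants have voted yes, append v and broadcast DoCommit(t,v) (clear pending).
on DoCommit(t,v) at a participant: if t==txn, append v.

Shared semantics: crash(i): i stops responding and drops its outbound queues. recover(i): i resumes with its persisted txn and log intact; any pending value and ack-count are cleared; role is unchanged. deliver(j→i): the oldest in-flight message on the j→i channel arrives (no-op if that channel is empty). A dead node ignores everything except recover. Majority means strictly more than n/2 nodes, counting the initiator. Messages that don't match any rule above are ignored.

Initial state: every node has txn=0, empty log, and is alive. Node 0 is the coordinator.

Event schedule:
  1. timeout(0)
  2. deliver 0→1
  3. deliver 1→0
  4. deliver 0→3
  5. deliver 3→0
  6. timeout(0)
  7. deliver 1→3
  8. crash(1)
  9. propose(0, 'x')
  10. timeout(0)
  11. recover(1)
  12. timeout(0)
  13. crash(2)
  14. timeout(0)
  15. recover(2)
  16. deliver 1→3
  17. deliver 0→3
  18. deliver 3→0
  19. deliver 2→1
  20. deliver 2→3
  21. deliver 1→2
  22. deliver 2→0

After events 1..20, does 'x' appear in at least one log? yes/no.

after 1 — timeout(0): n0:coor/t1/[-]
after 2 — deliver 0→1: n1:part/t1/[-]
after 3 — deliver 1→0: ·
after 4 — deliver 0→3: n3:part/t1/[-]
after 5 — deliver 3→0: ·
after 6 — timeout(0): n0:coor/t2/[-]
after 7 — deliver 1→3: ·
after 8 — crash(1): n1:✗part/t1/[-]
after 9 — propose(0,'x'): n0:coor/t3/[-]
after 10 — timeout(0): n0:coor/t4/[-]
after 11 — recover(1): n1:part/t1/[-]
after 12 — timeout(0): n0:coor/t5/[-]
after 13 — crash(2): n2:✗part/t0/[-]
after 14 — timeout(0): n0:coor/t6/[-]
after 15 — recover(2): n2:part/t0/[-]
after 16 — deliver 1→3: ·
after 17 — deliver 0→3: n3:part/t2/[-]
after 18 — deliver 3→0: ·
after 19 — deliver 2→1: ·
after 20 — deliver 2→3: ·

no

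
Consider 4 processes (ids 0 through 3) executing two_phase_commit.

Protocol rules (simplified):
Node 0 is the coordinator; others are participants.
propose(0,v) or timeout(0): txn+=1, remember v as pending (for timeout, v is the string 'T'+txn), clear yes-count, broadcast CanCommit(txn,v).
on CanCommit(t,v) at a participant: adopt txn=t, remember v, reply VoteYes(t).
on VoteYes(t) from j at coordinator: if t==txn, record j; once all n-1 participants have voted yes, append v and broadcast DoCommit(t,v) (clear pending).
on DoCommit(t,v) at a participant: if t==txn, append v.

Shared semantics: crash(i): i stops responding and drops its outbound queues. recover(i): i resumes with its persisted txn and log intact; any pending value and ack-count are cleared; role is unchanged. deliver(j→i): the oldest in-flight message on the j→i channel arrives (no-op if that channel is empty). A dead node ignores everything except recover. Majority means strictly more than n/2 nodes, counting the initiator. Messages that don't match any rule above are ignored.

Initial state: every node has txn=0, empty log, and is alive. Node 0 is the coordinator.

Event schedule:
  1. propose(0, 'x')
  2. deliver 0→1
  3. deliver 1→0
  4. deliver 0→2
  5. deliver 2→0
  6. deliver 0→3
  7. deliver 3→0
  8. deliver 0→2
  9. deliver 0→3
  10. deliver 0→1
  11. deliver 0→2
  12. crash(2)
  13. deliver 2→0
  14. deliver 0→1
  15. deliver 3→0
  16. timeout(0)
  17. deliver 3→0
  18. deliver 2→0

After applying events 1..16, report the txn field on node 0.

2

1. propose(0,'x'):  <0:coor t1 ->
2. deliver 0→1:  <1:part t1 ->
3. deliver 1→0:  nop
4. deliver 0→2:  <2:part t1 ->
5. deliver 2→0:  nop
6. deliver 0→3:  <3:part t1 ->
7. deliver 3→0:  <0:coor t1 x>
8. deliver 0→2:  <2:part t1 x>
9. deliver 0→3:  <3:part t1 x>
10. deliver 0→1:  <1:part t1 x>
11. deliver 0→2:  nop
12. crash(2):  <2:✗part t1 x>
13. deliver 2→0:  nop
14. deliver 0→1:  nop
15. deliver 3→0:  nop
16. timeout(0):  <0:coor t2 x>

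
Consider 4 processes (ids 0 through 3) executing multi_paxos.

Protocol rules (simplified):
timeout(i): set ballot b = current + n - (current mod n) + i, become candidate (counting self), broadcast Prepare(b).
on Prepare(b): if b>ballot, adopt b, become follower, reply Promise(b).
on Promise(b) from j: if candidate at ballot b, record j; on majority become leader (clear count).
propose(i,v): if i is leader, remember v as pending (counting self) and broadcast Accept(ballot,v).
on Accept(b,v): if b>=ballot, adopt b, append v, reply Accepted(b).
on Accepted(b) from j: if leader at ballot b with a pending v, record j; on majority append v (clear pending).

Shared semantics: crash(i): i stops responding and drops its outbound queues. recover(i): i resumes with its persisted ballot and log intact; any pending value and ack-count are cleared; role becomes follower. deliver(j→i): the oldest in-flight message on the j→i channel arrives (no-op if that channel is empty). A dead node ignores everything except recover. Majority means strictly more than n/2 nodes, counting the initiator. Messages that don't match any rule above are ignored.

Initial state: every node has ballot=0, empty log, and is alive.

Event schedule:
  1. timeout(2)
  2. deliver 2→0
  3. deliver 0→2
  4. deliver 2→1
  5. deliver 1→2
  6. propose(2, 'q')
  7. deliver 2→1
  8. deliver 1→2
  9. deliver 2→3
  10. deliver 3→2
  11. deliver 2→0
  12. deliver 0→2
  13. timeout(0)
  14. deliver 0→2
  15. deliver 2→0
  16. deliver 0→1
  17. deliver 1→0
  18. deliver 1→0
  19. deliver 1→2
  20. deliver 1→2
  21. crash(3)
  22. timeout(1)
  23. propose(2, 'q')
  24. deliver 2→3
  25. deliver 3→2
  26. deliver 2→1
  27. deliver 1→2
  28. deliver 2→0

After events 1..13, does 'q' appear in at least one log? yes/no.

yes

1. timeout(2):  <2:cand b6 ->
2. deliver 2→0:  <0:foll b6 ->
3. deliver 0→2:  nop
4. deliver 2→1:  <1:foll b6 ->
5. deliver 1→2:  <2:lead b6 ->
6. propose(2,'q'):  nop
7. deliver 2→1:  <1:foll b6 q>
8. deliver 1→2:  nop
9. deliver 2→3:  <3:foll b6 ->
10. deliver 3→2:  nop
11. deliver 2→0:  <0:foll b6 q>
12. deliver 0→2:  <2:lead b6 q>
13. timeout(0):  <0:cand b8 q>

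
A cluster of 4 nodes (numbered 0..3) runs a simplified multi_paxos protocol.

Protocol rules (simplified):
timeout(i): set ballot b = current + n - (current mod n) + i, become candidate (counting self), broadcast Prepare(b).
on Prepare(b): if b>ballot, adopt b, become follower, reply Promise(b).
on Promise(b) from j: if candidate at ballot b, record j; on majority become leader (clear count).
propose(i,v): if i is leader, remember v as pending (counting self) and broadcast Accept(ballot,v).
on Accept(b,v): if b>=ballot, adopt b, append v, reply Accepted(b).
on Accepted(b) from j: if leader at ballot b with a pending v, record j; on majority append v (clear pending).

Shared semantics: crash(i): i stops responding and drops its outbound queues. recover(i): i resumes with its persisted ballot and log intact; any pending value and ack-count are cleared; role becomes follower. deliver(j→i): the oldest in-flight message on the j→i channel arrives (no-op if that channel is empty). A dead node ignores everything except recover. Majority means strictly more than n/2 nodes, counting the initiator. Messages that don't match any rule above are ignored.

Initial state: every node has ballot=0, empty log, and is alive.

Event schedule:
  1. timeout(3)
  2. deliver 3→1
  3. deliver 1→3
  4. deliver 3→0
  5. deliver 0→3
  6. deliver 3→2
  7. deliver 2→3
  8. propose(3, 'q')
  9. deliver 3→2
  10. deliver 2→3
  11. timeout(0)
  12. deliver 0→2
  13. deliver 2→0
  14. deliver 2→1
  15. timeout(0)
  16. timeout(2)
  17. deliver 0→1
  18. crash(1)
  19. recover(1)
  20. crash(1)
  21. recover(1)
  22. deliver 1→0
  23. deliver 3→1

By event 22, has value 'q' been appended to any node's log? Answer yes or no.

after 1 — timeout(3): n3:cand/b7/[-]
after 2 — deliver 3→1: n1:foll/b7/[-]
after 3 — deliver 1→3: ·
after 4 — deliver 3→0: n0:foll/b7/[-]
after 5 — deliver 0→3: n3:lead/b7/[-]
after 6 — deliver 3→2: n2:foll/b7/[-]
after 7 — deliver 2→3: ·
after 8 — propose(3,'q'): ·
after 9 — deliver 3→2: n2:foll/b7/[q]
after 10 — deliver 2→3: ·
after 11 — timeout(0): n0:cand/b8/[-]
after 12 — deliver 0→2: n2:foll/b8/[q]
after 13 — deliver 2→0: ·
after 14 — deliver 2→1: ·
after 15 — timeout(0): n0:cand/b12/[-]
after 16 — timeout(2): n2:cand/b14/[q]
after 17 — deliver 0→1: n1:foll/b8/[-]
after 18 — crash(1): n1:✗foll/b8/[-]
after 19 — recover(1): n1:foll/b8/[-]
after 20 — crash(1): n1:✗foll/b8/[-]
after 21 — recover(1): n1:foll/b8/[-]
after 22 — deliver 1→0: ·

yes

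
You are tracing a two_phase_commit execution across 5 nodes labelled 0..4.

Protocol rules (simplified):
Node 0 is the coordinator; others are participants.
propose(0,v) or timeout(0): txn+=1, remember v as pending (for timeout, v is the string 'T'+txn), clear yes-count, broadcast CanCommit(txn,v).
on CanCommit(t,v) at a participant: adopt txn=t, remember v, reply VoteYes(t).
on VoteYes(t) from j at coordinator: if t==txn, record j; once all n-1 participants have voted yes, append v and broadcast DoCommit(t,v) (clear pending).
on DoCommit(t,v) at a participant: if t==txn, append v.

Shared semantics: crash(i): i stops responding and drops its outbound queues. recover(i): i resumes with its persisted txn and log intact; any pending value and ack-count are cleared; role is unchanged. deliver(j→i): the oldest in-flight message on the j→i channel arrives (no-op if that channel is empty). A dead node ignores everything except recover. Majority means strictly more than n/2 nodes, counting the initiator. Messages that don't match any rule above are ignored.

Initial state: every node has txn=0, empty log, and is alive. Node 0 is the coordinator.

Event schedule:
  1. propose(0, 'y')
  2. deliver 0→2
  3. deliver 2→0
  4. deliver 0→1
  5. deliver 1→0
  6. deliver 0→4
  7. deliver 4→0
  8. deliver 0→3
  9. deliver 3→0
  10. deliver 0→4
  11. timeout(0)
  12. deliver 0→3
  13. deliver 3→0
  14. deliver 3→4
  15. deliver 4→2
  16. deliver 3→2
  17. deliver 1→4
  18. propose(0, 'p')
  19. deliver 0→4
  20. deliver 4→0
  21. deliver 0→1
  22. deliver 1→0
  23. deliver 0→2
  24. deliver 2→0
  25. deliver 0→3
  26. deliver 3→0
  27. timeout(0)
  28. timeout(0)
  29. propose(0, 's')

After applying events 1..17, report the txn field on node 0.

2

after 1 — propose(0,'y'): n0:coor/t1/[-]
after 2 — deliver 0→2: n2:part/t1/[-]
after 3 — deliver 2→0: ·
after 4 — deliver 0→1: n1:part/t1/[-]
after 5 — deliver 1→0: ·
after 6 — deliver 0→4: n4:part/t1/[-]
after 7 — deliver 4→0: ·
after 8 — deliver 0→3: n3:part/t1/[-]
after 9 — deliver 3→0: n0:coor/t1/[y]
after 10 — deliver 0→4: n4:part/t1/[y]
after 11 — timeout(0): n0:coor/t2/[y]
after 12 — deliver 0→3: n3:part/t1/[y]
after 13 — deliver 3→0: ·
after 14 — deliver 3→4: ·
after 15 — deliver 4→2: ·
after 16 — deliver 3→2: ·
after 17 — deliver 1→4: ·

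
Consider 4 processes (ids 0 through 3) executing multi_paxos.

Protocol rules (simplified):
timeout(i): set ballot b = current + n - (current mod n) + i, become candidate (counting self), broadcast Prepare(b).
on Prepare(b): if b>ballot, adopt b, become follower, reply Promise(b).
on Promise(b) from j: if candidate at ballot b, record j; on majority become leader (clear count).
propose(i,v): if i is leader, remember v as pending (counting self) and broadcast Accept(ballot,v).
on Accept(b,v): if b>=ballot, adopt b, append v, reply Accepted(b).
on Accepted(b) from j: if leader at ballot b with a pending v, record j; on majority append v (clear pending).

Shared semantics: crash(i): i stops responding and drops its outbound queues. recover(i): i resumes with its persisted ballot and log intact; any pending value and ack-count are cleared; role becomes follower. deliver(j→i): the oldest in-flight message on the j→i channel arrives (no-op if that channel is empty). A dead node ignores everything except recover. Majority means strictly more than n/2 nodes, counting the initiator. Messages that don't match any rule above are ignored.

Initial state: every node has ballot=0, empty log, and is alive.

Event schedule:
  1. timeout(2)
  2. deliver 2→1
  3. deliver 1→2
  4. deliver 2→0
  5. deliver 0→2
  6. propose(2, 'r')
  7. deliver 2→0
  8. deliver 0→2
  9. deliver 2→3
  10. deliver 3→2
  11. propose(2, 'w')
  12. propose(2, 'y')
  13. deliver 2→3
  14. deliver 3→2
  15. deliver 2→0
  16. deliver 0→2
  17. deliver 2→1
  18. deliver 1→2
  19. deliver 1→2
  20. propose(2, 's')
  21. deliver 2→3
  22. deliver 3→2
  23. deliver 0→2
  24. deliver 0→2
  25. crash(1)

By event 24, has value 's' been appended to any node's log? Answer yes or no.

no

step 1 timeout(2): 2={cand,b=6,log=-}
step 2 deliver 2→1: 1={foll,b=6,log=-}
step 3 deliver 1→2: —
step 4 deliver 2→0: 0={foll,b=6,log=-}
step 5 deliver 0→2: 2={lead,b=6,log=-}
step 6 propose(2,'r'): —
step 7 deliver 2→0: 0={foll,b=6,log=r}
step 8 deliver 0→2: —
step 9 deliver 2→3: 3={foll,b=6,log=-}
step 10 deliver 3→2: —
step 11 propose(2,'w'): —
step 12 propose(2,'y'): —
step 13 deliver 2→3: 3={foll,b=6,log=r}
step 14 deliver 3→2: —
step 15 deliver 2→0: 0={foll,b=6,log=r,w}
step 16 deliver 0→2: 2={lead,b=6,log=y}
step 17 deliver 2→1: 1={foll,b=6,log=r}
step 18 deliver 1→2: —
step 19 deliver 1→2: —
step 20 propose(2,'s'): —
step 21 deliver 2→3: 3={foll,b=6,log=r,w}
step 22 deliver 3→2: —
step 23 deliver 0→2: —
step 24 deliver 0→2: —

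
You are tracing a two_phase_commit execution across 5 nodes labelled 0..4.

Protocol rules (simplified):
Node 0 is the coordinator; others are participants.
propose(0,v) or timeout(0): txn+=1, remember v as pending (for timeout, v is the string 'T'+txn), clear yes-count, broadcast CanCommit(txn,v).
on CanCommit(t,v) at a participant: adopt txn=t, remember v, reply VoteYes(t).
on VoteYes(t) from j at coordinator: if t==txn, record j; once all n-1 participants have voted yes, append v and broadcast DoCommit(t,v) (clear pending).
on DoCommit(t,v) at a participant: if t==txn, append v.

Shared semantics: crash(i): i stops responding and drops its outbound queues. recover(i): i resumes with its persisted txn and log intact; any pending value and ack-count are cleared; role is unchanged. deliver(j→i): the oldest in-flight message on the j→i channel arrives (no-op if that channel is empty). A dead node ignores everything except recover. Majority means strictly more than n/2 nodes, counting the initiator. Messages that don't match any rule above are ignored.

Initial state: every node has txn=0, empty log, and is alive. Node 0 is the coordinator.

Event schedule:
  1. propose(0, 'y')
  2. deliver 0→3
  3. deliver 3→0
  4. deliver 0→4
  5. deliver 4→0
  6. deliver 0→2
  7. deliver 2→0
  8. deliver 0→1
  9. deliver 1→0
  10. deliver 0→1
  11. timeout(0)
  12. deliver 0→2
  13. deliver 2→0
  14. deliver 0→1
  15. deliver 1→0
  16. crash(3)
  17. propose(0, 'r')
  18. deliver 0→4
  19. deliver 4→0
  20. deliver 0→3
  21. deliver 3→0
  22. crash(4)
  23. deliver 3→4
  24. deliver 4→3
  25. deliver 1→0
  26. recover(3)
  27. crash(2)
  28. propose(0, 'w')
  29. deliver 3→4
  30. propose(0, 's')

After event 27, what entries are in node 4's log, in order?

e1 propose(0,'y'): 0[coor,t=1,-]
e2 deliver 0→3: 3[part,t=1,-]
e3 deliver 3→0: ·
e4 deliver 0→4: 4[part,t=1,-]
e5 deliver 4→0: ·
e6 deliver 0→2: 2[part,t=1,-]
e7 deliver 2→0: ·
e8 deliver 0→1: 1[part,t=1,-]
e9 deliver 1→0: 0[coor,t=1,y]
e10 deliver 0→1: 1[part,t=1,y]
e11 timeout(0): 0[coor,t=2,y]
e12 deliver 0→2: 2[part,t=1,y]
e13 deliver 2→0: ·
e14 deliver 0→1: 1[part,t=2,y]
e15 deliver 1→0: ·
e16 crash(3): 3[✗part,t=1,-]
e17 propose(0,'r'): 0[coor,t=3,y]
e18 deliver 0→4: 4[part,t=1,y]
e19 deliver 4→0: ·
e20 deliver 0→3: ·
e21 deliver 3→0: ·
e22 crash(4): 4[✗part,t=1,y]
e23 deliver 3→4: ·
e24 deliver 4→3: ·
e25 deliver 1→0: ·
e26 recover(3): 3[part,t=1,-]
e27 crash(2): 2[✗part,t=1,y]

y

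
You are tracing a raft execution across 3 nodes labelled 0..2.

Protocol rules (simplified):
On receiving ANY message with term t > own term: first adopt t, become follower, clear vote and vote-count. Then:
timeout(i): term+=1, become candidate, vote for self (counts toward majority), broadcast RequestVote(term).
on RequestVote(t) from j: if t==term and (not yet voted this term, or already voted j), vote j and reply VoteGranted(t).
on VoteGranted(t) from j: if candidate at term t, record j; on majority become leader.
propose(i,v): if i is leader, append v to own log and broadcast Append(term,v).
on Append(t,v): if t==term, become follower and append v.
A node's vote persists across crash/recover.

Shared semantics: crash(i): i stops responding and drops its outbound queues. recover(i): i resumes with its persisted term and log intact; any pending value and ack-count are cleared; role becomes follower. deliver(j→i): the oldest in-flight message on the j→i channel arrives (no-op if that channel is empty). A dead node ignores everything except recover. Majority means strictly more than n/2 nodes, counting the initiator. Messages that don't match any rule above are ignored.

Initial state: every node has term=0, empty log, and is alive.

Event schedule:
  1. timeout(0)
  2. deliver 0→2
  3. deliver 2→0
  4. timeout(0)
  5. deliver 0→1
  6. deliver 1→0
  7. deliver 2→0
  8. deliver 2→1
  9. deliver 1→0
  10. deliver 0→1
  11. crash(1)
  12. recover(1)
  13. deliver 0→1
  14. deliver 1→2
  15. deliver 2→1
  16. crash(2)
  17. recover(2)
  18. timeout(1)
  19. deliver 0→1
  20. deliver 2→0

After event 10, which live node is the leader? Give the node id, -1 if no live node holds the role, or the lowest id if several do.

-1

1. timeout(0):  <0:cand t1 ->
2. deliver 0→2:  <2:foll t1 ->
3. deliver 2→0:  <0:lead t1 ->
4. timeout(0):  <0:cand t2 ->
5. deliver 0→1:  <1:foll t1 ->
6. deliver 1→0:  nop
7. deliver 2→0:  nop
8. deliver 2→1:  nop
9. deliver 1→0:  nop
10. deliver 0→1:  <1:foll t2 ->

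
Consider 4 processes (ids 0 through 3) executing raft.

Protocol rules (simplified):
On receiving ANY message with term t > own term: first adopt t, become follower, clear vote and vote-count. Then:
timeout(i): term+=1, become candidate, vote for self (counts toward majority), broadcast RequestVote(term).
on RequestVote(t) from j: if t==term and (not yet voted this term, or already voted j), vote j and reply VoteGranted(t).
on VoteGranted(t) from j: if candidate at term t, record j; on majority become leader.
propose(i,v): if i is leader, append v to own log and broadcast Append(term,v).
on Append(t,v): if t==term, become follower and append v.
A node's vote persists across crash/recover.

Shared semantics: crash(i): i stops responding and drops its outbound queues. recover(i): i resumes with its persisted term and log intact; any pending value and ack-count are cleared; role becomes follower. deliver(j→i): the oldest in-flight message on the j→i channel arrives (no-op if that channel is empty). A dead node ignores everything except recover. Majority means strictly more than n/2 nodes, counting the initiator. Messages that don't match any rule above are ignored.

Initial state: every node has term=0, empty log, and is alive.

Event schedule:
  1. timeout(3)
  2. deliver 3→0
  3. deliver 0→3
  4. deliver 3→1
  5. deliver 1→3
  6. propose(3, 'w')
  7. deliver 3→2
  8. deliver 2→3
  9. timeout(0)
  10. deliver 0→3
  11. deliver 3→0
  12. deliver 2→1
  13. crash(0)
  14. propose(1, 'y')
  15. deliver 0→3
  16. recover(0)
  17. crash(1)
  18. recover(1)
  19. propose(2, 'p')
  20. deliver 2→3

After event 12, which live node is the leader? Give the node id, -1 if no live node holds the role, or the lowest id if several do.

-1

1. timeout(3):  <3:cand t1 ->
2. deliver 3→0:  <0:foll t1 ->
3. deliver 0→3:  nop
4. deliver 3→1:  <1:foll t1 ->
5. deliver 1→3:  <3:lead t1 ->
6. propose(3,'w'):  <3:lead t1 w>
7. deliver 3→2:  <2:foll t1 ->
8. deliver 2→3:  nop
9. timeout(0):  <0:cand t2 ->
10. deliver 0→3:  <3:foll t2 w>
11. deliver 3→0:  nop
12. deliver 2→1:  nop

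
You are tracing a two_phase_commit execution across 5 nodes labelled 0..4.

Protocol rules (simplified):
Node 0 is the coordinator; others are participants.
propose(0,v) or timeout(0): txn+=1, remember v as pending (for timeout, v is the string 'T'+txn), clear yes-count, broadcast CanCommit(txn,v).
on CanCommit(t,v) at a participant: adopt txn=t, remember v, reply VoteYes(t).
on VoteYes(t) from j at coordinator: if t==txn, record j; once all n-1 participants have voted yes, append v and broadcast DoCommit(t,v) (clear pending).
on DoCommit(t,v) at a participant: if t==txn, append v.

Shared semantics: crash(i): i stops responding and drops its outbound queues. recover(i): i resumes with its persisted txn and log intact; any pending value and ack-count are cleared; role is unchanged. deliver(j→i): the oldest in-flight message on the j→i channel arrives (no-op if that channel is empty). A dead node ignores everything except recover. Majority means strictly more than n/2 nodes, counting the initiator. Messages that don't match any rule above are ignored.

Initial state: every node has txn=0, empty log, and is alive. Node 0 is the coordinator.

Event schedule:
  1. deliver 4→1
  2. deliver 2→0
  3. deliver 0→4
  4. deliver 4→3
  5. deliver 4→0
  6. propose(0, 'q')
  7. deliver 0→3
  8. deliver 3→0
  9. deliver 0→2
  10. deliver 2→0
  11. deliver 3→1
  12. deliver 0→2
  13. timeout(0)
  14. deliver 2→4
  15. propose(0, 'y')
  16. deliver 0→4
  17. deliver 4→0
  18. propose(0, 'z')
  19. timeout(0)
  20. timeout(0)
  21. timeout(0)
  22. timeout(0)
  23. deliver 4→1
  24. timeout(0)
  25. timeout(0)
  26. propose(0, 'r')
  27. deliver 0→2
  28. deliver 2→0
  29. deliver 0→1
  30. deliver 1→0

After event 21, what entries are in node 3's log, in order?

empty

e1 deliver 4→1: ·
e2 deliver 2→0: ·
e3 deliver 0→4: ·
e4 deliver 4→3: ·
e5 deliver 4→0: ·
e6 propose(0,'q'): 0[coor,t=1,-]
e7 deliver 0→3: 3[part,t=1,-]
e8 deliver 3→0: ·
e9 deliver 0→2: 2[part,t=1,-]
e10 deliver 2→0: ·
e11 deliver 3→1: ·
e12 deliver 0→2: ·
e13 timeout(0): 0[coor,t=2,-]
e14 deliver 2→4: ·
e15 propose(0,'y'): 0[coor,t=3,-]
e16 deliver 0→4: 4[part,t=1,-]
e17 deliver 4→0: ·
e18 propose(0,'z'): 0[coor,t=4,-]
e19 timeout(0): 0[coor,t=5,-]
e20 timeout(0): 0[coor,t=6,-]
e21 timeout(0): 0[coor,t=7,-]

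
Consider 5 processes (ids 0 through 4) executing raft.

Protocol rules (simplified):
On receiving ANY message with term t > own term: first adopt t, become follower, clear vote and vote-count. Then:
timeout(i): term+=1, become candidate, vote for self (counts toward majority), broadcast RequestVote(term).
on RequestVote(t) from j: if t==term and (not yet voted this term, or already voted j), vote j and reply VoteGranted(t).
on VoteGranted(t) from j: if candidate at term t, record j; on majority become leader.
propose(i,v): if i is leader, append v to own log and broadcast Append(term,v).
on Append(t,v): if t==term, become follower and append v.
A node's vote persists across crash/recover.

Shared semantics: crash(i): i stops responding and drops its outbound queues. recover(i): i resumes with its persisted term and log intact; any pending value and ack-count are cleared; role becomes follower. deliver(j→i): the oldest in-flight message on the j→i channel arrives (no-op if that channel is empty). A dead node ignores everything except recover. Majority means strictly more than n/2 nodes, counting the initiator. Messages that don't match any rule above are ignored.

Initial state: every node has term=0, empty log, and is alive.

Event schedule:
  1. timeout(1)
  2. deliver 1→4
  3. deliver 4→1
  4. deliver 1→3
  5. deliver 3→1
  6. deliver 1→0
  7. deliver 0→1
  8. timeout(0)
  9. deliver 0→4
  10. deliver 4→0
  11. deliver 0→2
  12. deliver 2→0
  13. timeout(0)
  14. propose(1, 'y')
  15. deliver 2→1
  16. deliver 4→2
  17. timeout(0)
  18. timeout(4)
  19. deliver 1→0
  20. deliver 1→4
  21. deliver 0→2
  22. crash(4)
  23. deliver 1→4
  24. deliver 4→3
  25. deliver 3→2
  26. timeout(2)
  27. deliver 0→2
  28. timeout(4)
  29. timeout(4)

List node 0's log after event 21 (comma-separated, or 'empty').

1. timeout(1):  <1:cand t1 ->
2. deliver 1→4:  <4:foll t1 ->
3. deliver 4→1:  nop
4. deliver 1→3:  <3:foll t1 ->
5. deliver 3→1:  <1:lead t1 ->
6. deliver 1→0:  <0:foll t1 ->
7. deliver 0→1:  nop
8. timeout(0):  <0:cand t2 ->
9. deliver 0→4:  <4:foll t2 ->
10. deliver 4→0:  nop
11. deliver 0→2:  <2:foll t2 ->
12. deliver 2→0:  <0:lead t2 ->
13. timeout(0):  <0:cand t3 ->
14. propose(1,'y'):  <1:lead t1 y>
15. deliver 2→1:  nop
16. deliver 4→2:  nop
17. timeout(0):  <0:cand t4 ->
18. timeout(4):  <4:cand t3 ->
19. deliver 1→0:  nop
20. deliver 1→4:  nop
21. deliver 0→2:  <2:foll t3 ->

empty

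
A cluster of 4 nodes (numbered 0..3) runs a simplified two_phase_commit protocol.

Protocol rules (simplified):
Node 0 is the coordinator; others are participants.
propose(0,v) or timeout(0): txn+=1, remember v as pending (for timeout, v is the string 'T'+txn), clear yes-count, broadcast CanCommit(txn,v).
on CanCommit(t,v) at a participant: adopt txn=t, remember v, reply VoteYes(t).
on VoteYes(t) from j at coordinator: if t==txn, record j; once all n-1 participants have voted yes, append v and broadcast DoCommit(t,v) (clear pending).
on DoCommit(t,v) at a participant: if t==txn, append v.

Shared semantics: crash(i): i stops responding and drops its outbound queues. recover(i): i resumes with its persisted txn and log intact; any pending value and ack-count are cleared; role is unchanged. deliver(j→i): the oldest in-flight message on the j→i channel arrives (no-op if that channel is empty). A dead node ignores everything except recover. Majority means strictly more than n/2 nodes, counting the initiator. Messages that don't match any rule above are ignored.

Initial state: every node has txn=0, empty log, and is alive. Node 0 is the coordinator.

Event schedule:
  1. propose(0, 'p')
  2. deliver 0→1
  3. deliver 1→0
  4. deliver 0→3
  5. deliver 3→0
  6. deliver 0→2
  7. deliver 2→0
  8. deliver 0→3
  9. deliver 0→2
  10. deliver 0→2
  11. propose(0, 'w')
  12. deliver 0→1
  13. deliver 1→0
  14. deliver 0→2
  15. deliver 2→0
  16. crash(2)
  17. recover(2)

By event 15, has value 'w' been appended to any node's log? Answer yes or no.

no

e1 propose(0,'p'): 0[coor,t=1,-]
e2 deliver 0→1: 1[part,t=1,-]
e3 deliver 1→0: ·
e4 deliver 0→3: 3[part,t=1,-]
e5 deliver 3→0: ·
e6 deliver 0→2: 2[part,t=1,-]
e7 deliver 2→0: 0[coor,t=1,p]
e8 deliver 0→3: 3[part,t=1,p]
e9 deliver 0→2: 2[part,t=1,p]
e10 deliver 0→2: ·
e11 propose(0,'w'): 0[coor,t=2,p]
e12 deliver 0→1: 1[part,t=1,p]
e13 deliver 1→0: ·
e14 deliver 0→2: 2[part,t=2,p]
e15 deliver 2→0: ·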